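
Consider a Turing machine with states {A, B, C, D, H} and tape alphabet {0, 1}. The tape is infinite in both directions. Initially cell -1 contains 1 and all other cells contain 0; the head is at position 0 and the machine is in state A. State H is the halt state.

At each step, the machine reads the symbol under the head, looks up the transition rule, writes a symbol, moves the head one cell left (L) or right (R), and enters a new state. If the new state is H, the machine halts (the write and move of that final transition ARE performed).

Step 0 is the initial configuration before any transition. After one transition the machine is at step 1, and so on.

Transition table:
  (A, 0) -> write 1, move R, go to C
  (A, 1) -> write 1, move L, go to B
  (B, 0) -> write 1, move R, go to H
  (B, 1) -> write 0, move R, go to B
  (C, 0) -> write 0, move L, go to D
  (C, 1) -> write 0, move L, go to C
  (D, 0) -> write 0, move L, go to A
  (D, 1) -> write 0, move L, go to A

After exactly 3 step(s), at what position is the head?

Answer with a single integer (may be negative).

Answer: -1

Derivation:
Step 1: in state A at pos 0, read 0 -> (A,0)->write 1,move R,goto C. Now: state=C, head=1, tape[-2..2]=01100 (head:    ^)
Step 2: in state C at pos 1, read 0 -> (C,0)->write 0,move L,goto D. Now: state=D, head=0, tape[-2..2]=01100 (head:   ^)
Step 3: in state D at pos 0, read 1 -> (D,1)->write 0,move L,goto A. Now: state=A, head=-1, tape[-2..2]=01000 (head:  ^)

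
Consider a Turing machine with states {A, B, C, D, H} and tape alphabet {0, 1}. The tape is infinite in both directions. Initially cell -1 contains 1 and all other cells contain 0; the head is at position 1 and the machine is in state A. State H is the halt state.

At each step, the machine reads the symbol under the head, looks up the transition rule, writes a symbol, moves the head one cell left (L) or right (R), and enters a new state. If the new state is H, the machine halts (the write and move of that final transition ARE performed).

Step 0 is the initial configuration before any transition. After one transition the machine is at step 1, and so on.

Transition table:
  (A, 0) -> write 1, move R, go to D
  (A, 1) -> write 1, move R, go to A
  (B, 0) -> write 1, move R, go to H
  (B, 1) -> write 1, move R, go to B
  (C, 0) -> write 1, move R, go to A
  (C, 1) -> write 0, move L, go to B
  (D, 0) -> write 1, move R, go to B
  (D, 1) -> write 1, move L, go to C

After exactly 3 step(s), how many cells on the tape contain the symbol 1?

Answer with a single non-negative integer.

Step 1: in state A at pos 1, read 0 -> (A,0)->write 1,move R,goto D. Now: state=D, head=2, tape[-2..3]=010100 (head:     ^)
Step 2: in state D at pos 2, read 0 -> (D,0)->write 1,move R,goto B. Now: state=B, head=3, tape[-2..4]=0101100 (head:      ^)
Step 3: in state B at pos 3, read 0 -> (B,0)->write 1,move R,goto H. Now: state=H, head=4, tape[-2..5]=01011100 (head:       ^)
Cells containing 1 after step 3: {-1, 1, 2, 3} -> 4 cell(s)

Answer: 4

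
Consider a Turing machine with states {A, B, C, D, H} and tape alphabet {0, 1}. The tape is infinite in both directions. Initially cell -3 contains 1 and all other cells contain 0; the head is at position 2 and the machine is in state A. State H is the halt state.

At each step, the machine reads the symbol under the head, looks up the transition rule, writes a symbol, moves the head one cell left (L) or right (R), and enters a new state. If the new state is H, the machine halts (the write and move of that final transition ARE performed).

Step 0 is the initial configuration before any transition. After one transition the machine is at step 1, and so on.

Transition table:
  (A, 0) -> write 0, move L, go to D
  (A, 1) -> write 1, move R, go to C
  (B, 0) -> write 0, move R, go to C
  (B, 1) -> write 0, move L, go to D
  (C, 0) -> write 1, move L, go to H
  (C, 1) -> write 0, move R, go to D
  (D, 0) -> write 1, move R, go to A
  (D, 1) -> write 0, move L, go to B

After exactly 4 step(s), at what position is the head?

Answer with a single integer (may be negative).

Answer: 0

Derivation:
Step 1: in state A at pos 2, read 0 -> (A,0)->write 0,move L,goto D. Now: state=D, head=1, tape[-4..3]=01000000 (head:      ^)
Step 2: in state D at pos 1, read 0 -> (D,0)->write 1,move R,goto A. Now: state=A, head=2, tape[-4..3]=01000100 (head:       ^)
Step 3: in state A at pos 2, read 0 -> (A,0)->write 0,move L,goto D. Now: state=D, head=1, tape[-4..3]=01000100 (head:      ^)
Step 4: in state D at pos 1, read 1 -> (D,1)->write 0,move L,goto B. Now: state=B, head=0, tape[-4..3]=01000000 (head:     ^)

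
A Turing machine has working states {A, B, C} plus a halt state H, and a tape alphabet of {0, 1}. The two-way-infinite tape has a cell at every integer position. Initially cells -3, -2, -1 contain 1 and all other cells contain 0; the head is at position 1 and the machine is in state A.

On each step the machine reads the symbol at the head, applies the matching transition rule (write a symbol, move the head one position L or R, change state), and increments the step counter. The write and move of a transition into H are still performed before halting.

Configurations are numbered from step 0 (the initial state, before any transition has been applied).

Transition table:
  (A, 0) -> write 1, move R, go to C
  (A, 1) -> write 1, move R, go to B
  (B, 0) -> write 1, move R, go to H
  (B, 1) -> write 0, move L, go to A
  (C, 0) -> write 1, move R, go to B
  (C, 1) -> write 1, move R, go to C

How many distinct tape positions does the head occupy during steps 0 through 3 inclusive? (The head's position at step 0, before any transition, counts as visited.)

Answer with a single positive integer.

Step 1: in state A at pos 1, read 0 -> (A,0)->write 1,move R,goto C. Now: state=C, head=2, tape[-4..3]=01110100 (head:       ^)
Step 2: in state C at pos 2, read 0 -> (C,0)->write 1,move R,goto B. Now: state=B, head=3, tape[-4..4]=011101100 (head:        ^)
Step 3: in state B at pos 3, read 0 -> (B,0)->write 1,move R,goto H. Now: state=H, head=4, tape[-4..5]=0111011100 (head:         ^)
Head positions at steps 0..3: starting at 1, distinct positions visited = {1, 2, 3, 4} -> 4 position(s)

Answer: 4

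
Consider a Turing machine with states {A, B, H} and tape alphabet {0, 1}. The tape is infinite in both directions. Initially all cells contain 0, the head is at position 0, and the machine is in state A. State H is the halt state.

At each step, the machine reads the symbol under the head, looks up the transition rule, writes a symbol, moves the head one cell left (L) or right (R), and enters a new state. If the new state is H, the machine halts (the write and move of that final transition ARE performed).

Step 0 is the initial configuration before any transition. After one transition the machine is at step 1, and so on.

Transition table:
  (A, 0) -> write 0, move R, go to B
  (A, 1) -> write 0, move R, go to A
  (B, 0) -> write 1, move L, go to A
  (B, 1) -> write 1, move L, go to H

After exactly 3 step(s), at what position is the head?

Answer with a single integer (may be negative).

Answer: 1

Derivation:
Step 1: in state A at pos 0, read 0 -> (A,0)->write 0,move R,goto B. Now: state=B, head=1, tape[-1..2]=0000 (head:   ^)
Step 2: in state B at pos 1, read 0 -> (B,0)->write 1,move L,goto A. Now: state=A, head=0, tape[-1..2]=0010 (head:  ^)
Step 3: in state A at pos 0, read 0 -> (A,0)->write 0,move R,goto B. Now: state=B, head=1, tape[-1..2]=0010 (head:   ^)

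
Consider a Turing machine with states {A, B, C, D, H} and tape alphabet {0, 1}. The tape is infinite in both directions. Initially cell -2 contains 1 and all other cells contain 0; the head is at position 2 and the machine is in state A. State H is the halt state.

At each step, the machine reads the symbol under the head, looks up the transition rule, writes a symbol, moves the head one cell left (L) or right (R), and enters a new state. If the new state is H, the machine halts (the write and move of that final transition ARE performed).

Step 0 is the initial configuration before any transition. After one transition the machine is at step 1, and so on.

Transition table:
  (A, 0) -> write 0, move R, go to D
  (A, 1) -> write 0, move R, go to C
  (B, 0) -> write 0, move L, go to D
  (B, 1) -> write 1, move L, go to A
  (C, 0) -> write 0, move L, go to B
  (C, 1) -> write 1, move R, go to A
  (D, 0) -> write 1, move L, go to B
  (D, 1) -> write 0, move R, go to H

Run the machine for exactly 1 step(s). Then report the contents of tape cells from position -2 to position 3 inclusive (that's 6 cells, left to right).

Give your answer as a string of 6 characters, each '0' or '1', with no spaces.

Step 1: in state A at pos 2, read 0 -> (A,0)->write 0,move R,goto D. Now: state=D, head=3, tape[-3..4]=01000000 (head:       ^)

Answer: 100000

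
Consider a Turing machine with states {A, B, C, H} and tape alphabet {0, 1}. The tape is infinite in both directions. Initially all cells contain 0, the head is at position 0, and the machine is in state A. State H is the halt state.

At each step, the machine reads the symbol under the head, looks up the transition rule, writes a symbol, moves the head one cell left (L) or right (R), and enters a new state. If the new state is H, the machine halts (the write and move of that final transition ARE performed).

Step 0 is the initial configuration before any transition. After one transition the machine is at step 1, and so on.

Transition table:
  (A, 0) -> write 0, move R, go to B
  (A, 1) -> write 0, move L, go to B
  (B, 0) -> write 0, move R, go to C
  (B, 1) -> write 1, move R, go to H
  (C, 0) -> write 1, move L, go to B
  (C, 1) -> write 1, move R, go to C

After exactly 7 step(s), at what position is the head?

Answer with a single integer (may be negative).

Answer: 3

Derivation:
Step 1: in state A at pos 0, read 0 -> (A,0)->write 0,move R,goto B. Now: state=B, head=1, tape[-1..2]=0000 (head:   ^)
Step 2: in state B at pos 1, read 0 -> (B,0)->write 0,move R,goto C. Now: state=C, head=2, tape[-1..3]=00000 (head:    ^)
Step 3: in state C at pos 2, read 0 -> (C,0)->write 1,move L,goto B. Now: state=B, head=1, tape[-1..3]=00010 (head:   ^)
Step 4: in state B at pos 1, read 0 -> (B,0)->write 0,move R,goto C. Now: state=C, head=2, tape[-1..3]=00010 (head:    ^)
Step 5: in state C at pos 2, read 1 -> (C,1)->write 1,move R,goto C. Now: state=C, head=3, tape[-1..4]=000100 (head:     ^)
Step 6: in state C at pos 3, read 0 -> (C,0)->write 1,move L,goto B. Now: state=B, head=2, tape[-1..4]=000110 (head:    ^)
Step 7: in state B at pos 2, read 1 -> (B,1)->write 1,move R,goto H. Now: state=H, head=3, tape[-1..4]=000110 (head:     ^)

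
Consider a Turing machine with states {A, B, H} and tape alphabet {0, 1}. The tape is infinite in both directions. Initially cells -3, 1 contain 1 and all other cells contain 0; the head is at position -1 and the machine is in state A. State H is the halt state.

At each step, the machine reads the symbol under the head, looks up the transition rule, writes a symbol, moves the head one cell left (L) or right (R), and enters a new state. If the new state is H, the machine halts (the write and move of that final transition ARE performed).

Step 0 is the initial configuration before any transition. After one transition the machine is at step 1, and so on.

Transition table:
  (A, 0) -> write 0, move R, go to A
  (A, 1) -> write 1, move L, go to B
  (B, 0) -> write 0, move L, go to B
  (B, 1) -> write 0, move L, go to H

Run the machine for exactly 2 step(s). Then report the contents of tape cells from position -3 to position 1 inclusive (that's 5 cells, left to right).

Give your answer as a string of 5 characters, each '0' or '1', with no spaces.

Answer: 10001

Derivation:
Step 1: in state A at pos -1, read 0 -> (A,0)->write 0,move R,goto A. Now: state=A, head=0, tape[-4..2]=0100010 (head:     ^)
Step 2: in state A at pos 0, read 0 -> (A,0)->write 0,move R,goto A. Now: state=A, head=1, tape[-4..2]=0100010 (head:      ^)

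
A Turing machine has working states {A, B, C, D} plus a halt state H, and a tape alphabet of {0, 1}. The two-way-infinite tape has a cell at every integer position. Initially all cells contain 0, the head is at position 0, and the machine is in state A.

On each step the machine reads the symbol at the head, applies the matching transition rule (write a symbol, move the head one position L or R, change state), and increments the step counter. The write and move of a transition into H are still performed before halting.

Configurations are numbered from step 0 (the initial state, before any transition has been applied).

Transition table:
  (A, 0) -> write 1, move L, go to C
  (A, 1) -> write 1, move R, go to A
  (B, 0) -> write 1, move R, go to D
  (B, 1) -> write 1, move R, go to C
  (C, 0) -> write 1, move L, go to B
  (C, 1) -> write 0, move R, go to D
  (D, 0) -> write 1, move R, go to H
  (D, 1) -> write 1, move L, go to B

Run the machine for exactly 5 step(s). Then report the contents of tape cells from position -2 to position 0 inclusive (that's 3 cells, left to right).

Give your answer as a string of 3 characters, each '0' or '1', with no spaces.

Step 1: in state A at pos 0, read 0 -> (A,0)->write 1,move L,goto C. Now: state=C, head=-1, tape[-2..1]=0010 (head:  ^)
Step 2: in state C at pos -1, read 0 -> (C,0)->write 1,move L,goto B. Now: state=B, head=-2, tape[-3..1]=00110 (head:  ^)
Step 3: in state B at pos -2, read 0 -> (B,0)->write 1,move R,goto D. Now: state=D, head=-1, tape[-3..1]=01110 (head:   ^)
Step 4: in state D at pos -1, read 1 -> (D,1)->write 1,move L,goto B. Now: state=B, head=-2, tape[-3..1]=01110 (head:  ^)
Step 5: in state B at pos -2, read 1 -> (B,1)->write 1,move R,goto C. Now: state=C, head=-1, tape[-3..1]=01110 (head:   ^)

Answer: 111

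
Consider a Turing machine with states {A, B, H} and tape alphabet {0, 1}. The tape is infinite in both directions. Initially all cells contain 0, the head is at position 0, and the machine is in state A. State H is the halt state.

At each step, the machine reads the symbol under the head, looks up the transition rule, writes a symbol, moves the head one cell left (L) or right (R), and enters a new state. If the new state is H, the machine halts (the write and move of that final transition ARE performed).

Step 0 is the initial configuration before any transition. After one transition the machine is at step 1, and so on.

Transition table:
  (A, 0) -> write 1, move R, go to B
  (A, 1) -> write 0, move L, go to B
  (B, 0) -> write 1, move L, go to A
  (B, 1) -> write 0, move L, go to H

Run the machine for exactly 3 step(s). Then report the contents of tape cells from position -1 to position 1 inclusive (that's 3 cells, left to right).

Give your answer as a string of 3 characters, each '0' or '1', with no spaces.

Step 1: in state A at pos 0, read 0 -> (A,0)->write 1,move R,goto B. Now: state=B, head=1, tape[-1..2]=0100 (head:   ^)
Step 2: in state B at pos 1, read 0 -> (B,0)->write 1,move L,goto A. Now: state=A, head=0, tape[-1..2]=0110 (head:  ^)
Step 3: in state A at pos 0, read 1 -> (A,1)->write 0,move L,goto B. Now: state=B, head=-1, tape[-2..2]=00010 (head:  ^)

Answer: 001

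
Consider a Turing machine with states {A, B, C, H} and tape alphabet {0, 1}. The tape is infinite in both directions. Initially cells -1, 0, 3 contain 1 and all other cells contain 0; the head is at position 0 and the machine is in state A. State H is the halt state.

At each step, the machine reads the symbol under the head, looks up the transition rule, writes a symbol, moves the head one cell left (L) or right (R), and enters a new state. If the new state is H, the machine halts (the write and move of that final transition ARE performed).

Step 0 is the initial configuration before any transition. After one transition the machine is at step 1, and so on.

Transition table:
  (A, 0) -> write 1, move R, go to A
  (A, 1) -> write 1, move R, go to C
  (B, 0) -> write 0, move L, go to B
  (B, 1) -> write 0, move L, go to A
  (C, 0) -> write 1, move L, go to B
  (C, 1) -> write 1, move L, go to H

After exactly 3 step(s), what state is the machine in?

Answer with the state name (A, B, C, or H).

Answer: A

Derivation:
Step 1: in state A at pos 0, read 1 -> (A,1)->write 1,move R,goto C. Now: state=C, head=1, tape[-2..4]=0110010 (head:    ^)
Step 2: in state C at pos 1, read 0 -> (C,0)->write 1,move L,goto B. Now: state=B, head=0, tape[-2..4]=0111010 (head:   ^)
Step 3: in state B at pos 0, read 1 -> (B,1)->write 0,move L,goto A. Now: state=A, head=-1, tape[-2..4]=0101010 (head:  ^)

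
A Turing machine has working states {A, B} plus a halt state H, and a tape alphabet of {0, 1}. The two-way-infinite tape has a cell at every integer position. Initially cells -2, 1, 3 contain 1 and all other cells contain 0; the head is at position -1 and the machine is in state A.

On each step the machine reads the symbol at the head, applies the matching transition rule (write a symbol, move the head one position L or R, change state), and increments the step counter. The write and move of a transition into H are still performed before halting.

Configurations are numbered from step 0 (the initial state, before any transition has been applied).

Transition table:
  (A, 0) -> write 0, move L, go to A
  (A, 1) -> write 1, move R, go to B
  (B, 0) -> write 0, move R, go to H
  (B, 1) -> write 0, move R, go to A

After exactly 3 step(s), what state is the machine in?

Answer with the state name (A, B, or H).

Answer: H

Derivation:
Step 1: in state A at pos -1, read 0 -> (A,0)->write 0,move L,goto A. Now: state=A, head=-2, tape[-3..4]=01001010 (head:  ^)
Step 2: in state A at pos -2, read 1 -> (A,1)->write 1,move R,goto B. Now: state=B, head=-1, tape[-3..4]=01001010 (head:   ^)
Step 3: in state B at pos -1, read 0 -> (B,0)->write 0,move R,goto H. Now: state=H, head=0, tape[-3..4]=01001010 (head:    ^)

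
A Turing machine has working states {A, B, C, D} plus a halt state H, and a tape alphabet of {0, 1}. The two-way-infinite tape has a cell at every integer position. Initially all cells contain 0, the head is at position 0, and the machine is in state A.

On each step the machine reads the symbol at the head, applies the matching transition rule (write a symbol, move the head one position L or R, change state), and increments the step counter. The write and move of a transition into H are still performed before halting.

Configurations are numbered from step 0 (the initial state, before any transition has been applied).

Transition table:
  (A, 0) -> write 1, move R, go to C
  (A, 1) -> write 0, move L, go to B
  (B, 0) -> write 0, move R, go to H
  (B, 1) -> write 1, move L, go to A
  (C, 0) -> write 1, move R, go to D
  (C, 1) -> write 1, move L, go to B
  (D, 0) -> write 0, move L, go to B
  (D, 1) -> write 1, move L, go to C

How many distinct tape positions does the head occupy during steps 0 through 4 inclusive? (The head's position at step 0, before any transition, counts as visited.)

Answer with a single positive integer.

Step 1: in state A at pos 0, read 0 -> (A,0)->write 1,move R,goto C. Now: state=C, head=1, tape[-1..2]=0100 (head:   ^)
Step 2: in state C at pos 1, read 0 -> (C,0)->write 1,move R,goto D. Now: state=D, head=2, tape[-1..3]=01100 (head:    ^)
Step 3: in state D at pos 2, read 0 -> (D,0)->write 0,move L,goto B. Now: state=B, head=1, tape[-1..3]=01100 (head:   ^)
Step 4: in state B at pos 1, read 1 -> (B,1)->write 1,move L,goto A. Now: state=A, head=0, tape[-1..3]=01100 (head:  ^)
Head positions at steps 0..4: starting at 0, distinct positions visited = {0, 1, 2} -> 3 position(s)

Answer: 3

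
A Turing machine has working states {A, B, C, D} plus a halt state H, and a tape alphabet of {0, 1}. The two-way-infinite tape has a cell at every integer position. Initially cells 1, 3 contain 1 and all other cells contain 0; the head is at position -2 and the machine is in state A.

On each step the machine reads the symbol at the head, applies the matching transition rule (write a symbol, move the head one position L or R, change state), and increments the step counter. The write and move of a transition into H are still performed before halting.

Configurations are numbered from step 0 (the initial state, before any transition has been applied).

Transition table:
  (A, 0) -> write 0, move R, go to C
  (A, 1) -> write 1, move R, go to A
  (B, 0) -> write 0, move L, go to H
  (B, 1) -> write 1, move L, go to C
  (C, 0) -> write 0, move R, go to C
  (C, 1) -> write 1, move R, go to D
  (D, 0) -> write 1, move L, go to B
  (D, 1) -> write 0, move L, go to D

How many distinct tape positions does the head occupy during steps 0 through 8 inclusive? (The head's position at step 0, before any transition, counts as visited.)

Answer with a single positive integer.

Step 1: in state A at pos -2, read 0 -> (A,0)->write 0,move R,goto C. Now: state=C, head=-1, tape[-3..4]=00001010 (head:   ^)
Step 2: in state C at pos -1, read 0 -> (C,0)->write 0,move R,goto C. Now: state=C, head=0, tape[-3..4]=00001010 (head:    ^)
Step 3: in state C at pos 0, read 0 -> (C,0)->write 0,move R,goto C. Now: state=C, head=1, tape[-3..4]=00001010 (head:     ^)
Step 4: in state C at pos 1, read 1 -> (C,1)->write 1,move R,goto D. Now: state=D, head=2, tape[-3..4]=00001010 (head:      ^)
Step 5: in state D at pos 2, read 0 -> (D,0)->write 1,move L,goto B. Now: state=B, head=1, tape[-3..4]=00001110 (head:     ^)
Step 6: in state B at pos 1, read 1 -> (B,1)->write 1,move L,goto C. Now: state=C, head=0, tape[-3..4]=00001110 (head:    ^)
Step 7: in state C at pos 0, read 0 -> (C,0)->write 0,move R,goto C. Now: state=C, head=1, tape[-3..4]=00001110 (head:     ^)
Step 8: in state C at pos 1, read 1 -> (C,1)->write 1,move R,goto D. Now: state=D, head=2, tape[-3..4]=00001110 (head:      ^)
Head positions at steps 0..8: starting at -2, distinct positions visited = {-2, -1, 0, 1, 2} -> 5 position(s)

Answer: 5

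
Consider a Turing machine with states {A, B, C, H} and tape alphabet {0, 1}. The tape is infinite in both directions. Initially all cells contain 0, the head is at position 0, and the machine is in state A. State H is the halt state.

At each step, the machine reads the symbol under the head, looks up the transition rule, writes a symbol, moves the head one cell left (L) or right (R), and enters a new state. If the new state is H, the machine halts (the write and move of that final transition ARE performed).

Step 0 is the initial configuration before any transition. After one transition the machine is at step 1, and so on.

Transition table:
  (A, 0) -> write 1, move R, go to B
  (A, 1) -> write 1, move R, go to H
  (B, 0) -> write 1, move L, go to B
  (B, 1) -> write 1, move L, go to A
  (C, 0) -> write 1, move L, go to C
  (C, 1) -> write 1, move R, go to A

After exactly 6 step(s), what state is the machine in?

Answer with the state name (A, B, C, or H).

Step 1: in state A at pos 0, read 0 -> (A,0)->write 1,move R,goto B. Now: state=B, head=1, tape[-1..2]=0100 (head:   ^)
Step 2: in state B at pos 1, read 0 -> (B,0)->write 1,move L,goto B. Now: state=B, head=0, tape[-1..2]=0110 (head:  ^)
Step 3: in state B at pos 0, read 1 -> (B,1)->write 1,move L,goto A. Now: state=A, head=-1, tape[-2..2]=00110 (head:  ^)
Step 4: in state A at pos -1, read 0 -> (A,0)->write 1,move R,goto B. Now: state=B, head=0, tape[-2..2]=01110 (head:   ^)
Step 5: in state B at pos 0, read 1 -> (B,1)->write 1,move L,goto A. Now: state=A, head=-1, tape[-2..2]=01110 (head:  ^)
Step 6: in state A at pos -1, read 1 -> (A,1)->write 1,move R,goto H. Now: state=H, head=0, tape[-2..2]=01110 (head:   ^)

Answer: H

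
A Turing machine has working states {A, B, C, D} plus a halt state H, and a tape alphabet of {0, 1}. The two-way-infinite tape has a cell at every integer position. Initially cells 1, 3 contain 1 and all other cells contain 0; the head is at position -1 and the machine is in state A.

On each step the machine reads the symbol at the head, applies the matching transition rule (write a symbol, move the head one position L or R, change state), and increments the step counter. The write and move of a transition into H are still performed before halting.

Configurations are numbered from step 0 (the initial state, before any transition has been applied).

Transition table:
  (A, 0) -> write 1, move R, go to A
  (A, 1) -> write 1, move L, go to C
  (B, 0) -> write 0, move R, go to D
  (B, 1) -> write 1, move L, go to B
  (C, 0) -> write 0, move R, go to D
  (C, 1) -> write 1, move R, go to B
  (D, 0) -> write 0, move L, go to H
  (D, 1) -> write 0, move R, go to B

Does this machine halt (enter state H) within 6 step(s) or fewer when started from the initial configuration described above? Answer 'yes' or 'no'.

Step 1: in state A at pos -1, read 0 -> (A,0)->write 1,move R,goto A. Now: state=A, head=0, tape[-2..4]=0101010 (head:   ^)
Step 2: in state A at pos 0, read 0 -> (A,0)->write 1,move R,goto A. Now: state=A, head=1, tape[-2..4]=0111010 (head:    ^)
Step 3: in state A at pos 1, read 1 -> (A,1)->write 1,move L,goto C. Now: state=C, head=0, tape[-2..4]=0111010 (head:   ^)
Step 4: in state C at pos 0, read 1 -> (C,1)->write 1,move R,goto B. Now: state=B, head=1, tape[-2..4]=0111010 (head:    ^)
Step 5: in state B at pos 1, read 1 -> (B,1)->write 1,move L,goto B. Now: state=B, head=0, tape[-2..4]=0111010 (head:   ^)
Step 6: in state B at pos 0, read 1 -> (B,1)->write 1,move L,goto B. Now: state=B, head=-1, tape[-2..4]=0111010 (head:  ^)
After 6 step(s): state = B (not H) -> not halted within 6 -> no

Answer: no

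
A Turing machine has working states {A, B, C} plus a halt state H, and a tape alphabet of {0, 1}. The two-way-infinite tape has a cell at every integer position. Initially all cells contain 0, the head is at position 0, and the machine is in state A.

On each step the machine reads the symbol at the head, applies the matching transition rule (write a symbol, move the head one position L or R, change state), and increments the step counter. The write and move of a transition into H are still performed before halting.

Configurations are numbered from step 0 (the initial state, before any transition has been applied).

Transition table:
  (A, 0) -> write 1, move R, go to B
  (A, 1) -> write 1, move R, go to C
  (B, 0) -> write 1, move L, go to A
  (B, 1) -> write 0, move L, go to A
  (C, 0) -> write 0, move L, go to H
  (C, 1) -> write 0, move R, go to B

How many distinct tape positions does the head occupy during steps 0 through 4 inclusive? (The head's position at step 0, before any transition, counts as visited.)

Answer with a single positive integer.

Step 1: in state A at pos 0, read 0 -> (A,0)->write 1,move R,goto B. Now: state=B, head=1, tape[-1..2]=0100 (head:   ^)
Step 2: in state B at pos 1, read 0 -> (B,0)->write 1,move L,goto A. Now: state=A, head=0, tape[-1..2]=0110 (head:  ^)
Step 3: in state A at pos 0, read 1 -> (A,1)->write 1,move R,goto C. Now: state=C, head=1, tape[-1..2]=0110 (head:   ^)
Step 4: in state C at pos 1, read 1 -> (C,1)->write 0,move R,goto B. Now: state=B, head=2, tape[-1..3]=01000 (head:    ^)
Head positions at steps 0..4: starting at 0, distinct positions visited = {0, 1, 2} -> 3 position(s)

Answer: 3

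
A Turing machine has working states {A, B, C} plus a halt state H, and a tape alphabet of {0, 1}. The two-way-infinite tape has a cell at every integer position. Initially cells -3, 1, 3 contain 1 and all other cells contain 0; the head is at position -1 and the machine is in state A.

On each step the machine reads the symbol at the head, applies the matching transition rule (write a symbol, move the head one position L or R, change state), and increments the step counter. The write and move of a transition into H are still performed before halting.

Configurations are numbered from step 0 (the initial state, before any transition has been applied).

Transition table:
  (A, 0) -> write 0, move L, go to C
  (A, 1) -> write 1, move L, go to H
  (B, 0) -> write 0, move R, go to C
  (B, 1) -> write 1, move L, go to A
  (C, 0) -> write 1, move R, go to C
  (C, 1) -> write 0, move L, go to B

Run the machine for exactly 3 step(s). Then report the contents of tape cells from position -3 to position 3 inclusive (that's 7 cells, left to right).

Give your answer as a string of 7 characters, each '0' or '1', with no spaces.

Answer: 1110101

Derivation:
Step 1: in state A at pos -1, read 0 -> (A,0)->write 0,move L,goto C. Now: state=C, head=-2, tape[-4..4]=010001010 (head:   ^)
Step 2: in state C at pos -2, read 0 -> (C,0)->write 1,move R,goto C. Now: state=C, head=-1, tape[-4..4]=011001010 (head:    ^)
Step 3: in state C at pos -1, read 0 -> (C,0)->write 1,move R,goto C. Now: state=C, head=0, tape[-4..4]=011101010 (head:     ^)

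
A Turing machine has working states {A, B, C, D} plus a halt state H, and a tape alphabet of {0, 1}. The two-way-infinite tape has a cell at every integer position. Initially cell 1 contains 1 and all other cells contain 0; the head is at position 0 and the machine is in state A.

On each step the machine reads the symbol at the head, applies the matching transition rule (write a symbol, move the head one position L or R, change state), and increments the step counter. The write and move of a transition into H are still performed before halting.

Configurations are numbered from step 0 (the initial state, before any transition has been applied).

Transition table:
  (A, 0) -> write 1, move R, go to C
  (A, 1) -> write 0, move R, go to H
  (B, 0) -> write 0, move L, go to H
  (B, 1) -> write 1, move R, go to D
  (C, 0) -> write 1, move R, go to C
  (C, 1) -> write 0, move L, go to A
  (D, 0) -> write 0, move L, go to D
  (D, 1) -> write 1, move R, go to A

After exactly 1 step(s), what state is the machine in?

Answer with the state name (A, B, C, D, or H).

Answer: C

Derivation:
Step 1: in state A at pos 0, read 0 -> (A,0)->write 1,move R,goto C. Now: state=C, head=1, tape[-1..2]=0110 (head:   ^)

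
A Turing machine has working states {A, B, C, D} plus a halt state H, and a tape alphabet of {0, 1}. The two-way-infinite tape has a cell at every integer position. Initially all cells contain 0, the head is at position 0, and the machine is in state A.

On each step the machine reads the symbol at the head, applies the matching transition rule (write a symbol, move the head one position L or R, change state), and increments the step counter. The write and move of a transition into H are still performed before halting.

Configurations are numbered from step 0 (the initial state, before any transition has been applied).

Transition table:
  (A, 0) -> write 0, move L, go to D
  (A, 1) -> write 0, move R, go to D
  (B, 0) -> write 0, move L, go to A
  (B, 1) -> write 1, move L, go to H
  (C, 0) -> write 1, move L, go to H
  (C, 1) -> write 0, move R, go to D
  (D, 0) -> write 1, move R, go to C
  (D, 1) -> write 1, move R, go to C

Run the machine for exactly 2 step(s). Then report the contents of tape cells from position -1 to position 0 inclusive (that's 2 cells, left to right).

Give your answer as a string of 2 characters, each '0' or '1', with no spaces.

Step 1: in state A at pos 0, read 0 -> (A,0)->write 0,move L,goto D. Now: state=D, head=-1, tape[-2..1]=0000 (head:  ^)
Step 2: in state D at pos -1, read 0 -> (D,0)->write 1,move R,goto C. Now: state=C, head=0, tape[-2..1]=0100 (head:   ^)

Answer: 10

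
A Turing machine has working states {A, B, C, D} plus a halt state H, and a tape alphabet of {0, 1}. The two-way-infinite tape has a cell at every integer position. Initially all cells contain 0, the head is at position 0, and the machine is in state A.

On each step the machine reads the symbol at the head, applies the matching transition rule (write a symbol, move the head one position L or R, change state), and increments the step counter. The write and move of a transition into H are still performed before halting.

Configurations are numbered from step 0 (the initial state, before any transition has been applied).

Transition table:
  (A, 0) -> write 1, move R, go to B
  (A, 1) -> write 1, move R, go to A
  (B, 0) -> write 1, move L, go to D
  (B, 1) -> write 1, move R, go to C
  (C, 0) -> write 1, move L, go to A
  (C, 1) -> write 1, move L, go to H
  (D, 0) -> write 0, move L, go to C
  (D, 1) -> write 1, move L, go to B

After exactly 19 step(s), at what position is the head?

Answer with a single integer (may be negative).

Step 1: in state A at pos 0, read 0 -> (A,0)->write 1,move R,goto B. Now: state=B, head=1, tape[-1..2]=0100 (head:   ^)
Step 2: in state B at pos 1, read 0 -> (B,0)->write 1,move L,goto D. Now: state=D, head=0, tape[-1..2]=0110 (head:  ^)
Step 3: in state D at pos 0, read 1 -> (D,1)->write 1,move L,goto B. Now: state=B, head=-1, tape[-2..2]=00110 (head:  ^)
Step 4: in state B at pos -1, read 0 -> (B,0)->write 1,move L,goto D. Now: state=D, head=-2, tape[-3..2]=001110 (head:  ^)
Step 5: in state D at pos -2, read 0 -> (D,0)->write 0,move L,goto C. Now: state=C, head=-3, tape[-4..2]=0001110 (head:  ^)
Step 6: in state C at pos -3, read 0 -> (C,0)->write 1,move L,goto A. Now: state=A, head=-4, tape[-5..2]=00101110 (head:  ^)
Step 7: in state A at pos -4, read 0 -> (A,0)->write 1,move R,goto B. Now: state=B, head=-3, tape[-5..2]=01101110 (head:   ^)
Step 8: in state B at pos -3, read 1 -> (B,1)->write 1,move R,goto C. Now: state=C, head=-2, tape[-5..2]=01101110 (head:    ^)
Step 9: in state C at pos -2, read 0 -> (C,0)->write 1,move L,goto A. Now: state=A, head=-3, tape[-5..2]=01111110 (head:   ^)
Step 10: in state A at pos -3, read 1 -> (A,1)->write 1,move R,goto A. Now: state=A, head=-2, tape[-5..2]=01111110 (head:    ^)
Step 11: in state A at pos -2, read 1 -> (A,1)->write 1,move R,goto A. Now: state=A, head=-1, tape[-5..2]=01111110 (head:     ^)
Step 12: in state A at pos -1, read 1 -> (A,1)->write 1,move R,goto A. Now: state=A, head=0, tape[-5..2]=01111110 (head:      ^)
Step 13: in state A at pos 0, read 1 -> (A,1)->write 1,move R,goto A. Now: state=A, head=1, tape[-5..2]=01111110 (head:       ^)
Step 14: in state A at pos 1, read 1 -> (A,1)->write 1,move R,goto A. Now: state=A, head=2, tape[-5..3]=011111100 (head:        ^)
Step 15: in state A at pos 2, read 0 -> (A,0)->write 1,move R,goto B. Now: state=B, head=3, tape[-5..4]=0111111100 (head:         ^)
Step 16: in state B at pos 3, read 0 -> (B,0)->write 1,move L,goto D. Now: state=D, head=2, tape[-5..4]=0111111110 (head:        ^)
Step 17: in state D at pos 2, read 1 -> (D,1)->write 1,move L,goto B. Now: state=B, head=1, tape[-5..4]=0111111110 (head:       ^)
Step 18: in state B at pos 1, read 1 -> (B,1)->write 1,move R,goto C. Now: state=C, head=2, tape[-5..4]=0111111110 (head:        ^)
Step 19: in state C at pos 2, read 1 -> (C,1)->write 1,move L,goto H. Now: state=H, head=1, tape[-5..4]=0111111110 (head:       ^)

Answer: 1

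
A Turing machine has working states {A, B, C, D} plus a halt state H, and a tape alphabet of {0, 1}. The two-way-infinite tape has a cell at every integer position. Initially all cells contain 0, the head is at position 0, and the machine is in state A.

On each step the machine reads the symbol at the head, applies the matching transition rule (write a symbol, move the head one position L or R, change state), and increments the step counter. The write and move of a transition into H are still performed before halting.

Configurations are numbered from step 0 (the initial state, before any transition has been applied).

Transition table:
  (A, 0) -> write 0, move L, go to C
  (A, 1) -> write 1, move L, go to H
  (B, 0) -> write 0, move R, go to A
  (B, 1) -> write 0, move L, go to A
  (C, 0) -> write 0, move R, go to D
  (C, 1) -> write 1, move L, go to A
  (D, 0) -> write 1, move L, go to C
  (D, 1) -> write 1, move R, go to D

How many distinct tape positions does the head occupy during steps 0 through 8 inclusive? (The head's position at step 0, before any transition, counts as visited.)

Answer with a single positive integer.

Answer: 4

Derivation:
Step 1: in state A at pos 0, read 0 -> (A,0)->write 0,move L,goto C. Now: state=C, head=-1, tape[-2..1]=0000 (head:  ^)
Step 2: in state C at pos -1, read 0 -> (C,0)->write 0,move R,goto D. Now: state=D, head=0, tape[-2..1]=0000 (head:   ^)
Step 3: in state D at pos 0, read 0 -> (D,0)->write 1,move L,goto C. Now: state=C, head=-1, tape[-2..1]=0010 (head:  ^)
Step 4: in state C at pos -1, read 0 -> (C,0)->write 0,move R,goto D. Now: state=D, head=0, tape[-2..1]=0010 (head:   ^)
Step 5: in state D at pos 0, read 1 -> (D,1)->write 1,move R,goto D. Now: state=D, head=1, tape[-2..2]=00100 (head:    ^)
Step 6: in state D at pos 1, read 0 -> (D,0)->write 1,move L,goto C. Now: state=C, head=0, tape[-2..2]=00110 (head:   ^)
Step 7: in state C at pos 0, read 1 -> (C,1)->write 1,move L,goto A. Now: state=A, head=-1, tape[-2..2]=00110 (head:  ^)
Step 8: in state A at pos -1, read 0 -> (A,0)->write 0,move L,goto C. Now: state=C, head=-2, tape[-3..2]=000110 (head:  ^)
Head positions at steps 0..8: starting at 0, distinct positions visited = {-2, -1, 0, 1} -> 4 position(s)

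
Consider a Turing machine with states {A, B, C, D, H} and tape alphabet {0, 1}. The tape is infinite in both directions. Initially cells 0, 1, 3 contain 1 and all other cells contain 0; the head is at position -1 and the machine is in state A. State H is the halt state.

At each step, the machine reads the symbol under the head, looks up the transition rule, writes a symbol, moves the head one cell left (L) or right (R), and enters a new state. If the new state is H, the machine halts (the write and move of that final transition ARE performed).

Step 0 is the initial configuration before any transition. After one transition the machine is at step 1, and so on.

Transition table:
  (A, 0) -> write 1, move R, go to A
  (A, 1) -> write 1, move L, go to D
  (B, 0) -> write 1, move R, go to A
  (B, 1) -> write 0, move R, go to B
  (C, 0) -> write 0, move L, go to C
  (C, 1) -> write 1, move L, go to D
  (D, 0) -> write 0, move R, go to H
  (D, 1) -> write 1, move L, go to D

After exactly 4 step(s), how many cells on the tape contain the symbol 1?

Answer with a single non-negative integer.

Answer: 4

Derivation:
Step 1: in state A at pos -1, read 0 -> (A,0)->write 1,move R,goto A. Now: state=A, head=0, tape[-2..4]=0111010 (head:   ^)
Step 2: in state A at pos 0, read 1 -> (A,1)->write 1,move L,goto D. Now: state=D, head=-1, tape[-2..4]=0111010 (head:  ^)
Step 3: in state D at pos -1, read 1 -> (D,1)->write 1,move L,goto D. Now: state=D, head=-2, tape[-3..4]=00111010 (head:  ^)
Step 4: in state D at pos -2, read 0 -> (D,0)->write 0,move R,goto H. Now: state=H, head=-1, tape[-3..4]=00111010 (head:   ^)
Cells containing 1 after step 4: {-1, 0, 1, 3} -> 4 cell(s)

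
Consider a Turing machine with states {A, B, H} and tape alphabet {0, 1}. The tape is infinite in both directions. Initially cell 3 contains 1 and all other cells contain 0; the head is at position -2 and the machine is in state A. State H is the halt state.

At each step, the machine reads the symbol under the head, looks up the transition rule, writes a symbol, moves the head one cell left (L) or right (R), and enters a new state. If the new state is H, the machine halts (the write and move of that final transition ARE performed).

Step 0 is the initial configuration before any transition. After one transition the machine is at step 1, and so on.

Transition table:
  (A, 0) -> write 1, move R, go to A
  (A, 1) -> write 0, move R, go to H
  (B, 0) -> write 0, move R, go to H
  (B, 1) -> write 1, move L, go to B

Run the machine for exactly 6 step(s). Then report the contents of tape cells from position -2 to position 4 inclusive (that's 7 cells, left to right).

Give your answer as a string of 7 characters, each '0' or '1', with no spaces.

Answer: 1111100

Derivation:
Step 1: in state A at pos -2, read 0 -> (A,0)->write 1,move R,goto A. Now: state=A, head=-1, tape[-3..4]=01000010 (head:   ^)
Step 2: in state A at pos -1, read 0 -> (A,0)->write 1,move R,goto A. Now: state=A, head=0, tape[-3..4]=01100010 (head:    ^)
Step 3: in state A at pos 0, read 0 -> (A,0)->write 1,move R,goto A. Now: state=A, head=1, tape[-3..4]=01110010 (head:     ^)
Step 4: in state A at pos 1, read 0 -> (A,0)->write 1,move R,goto A. Now: state=A, head=2, tape[-3..4]=01111010 (head:      ^)
Step 5: in state A at pos 2, read 0 -> (A,0)->write 1,move R,goto A. Now: state=A, head=3, tape[-3..4]=01111110 (head:       ^)
Step 6: in state A at pos 3, read 1 -> (A,1)->write 0,move R,goto H. Now: state=H, head=4, tape[-3..5]=011111000 (head:        ^)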